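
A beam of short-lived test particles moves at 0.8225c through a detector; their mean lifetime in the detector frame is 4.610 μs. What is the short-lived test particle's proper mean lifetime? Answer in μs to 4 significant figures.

γ = 1/√(1 − 0.8225²) = 1.75820
Proper time: τ₀ = Δt/γ = 4.610/1.75820 = 2.622 μs

τ₀ ≈ 2.622 μs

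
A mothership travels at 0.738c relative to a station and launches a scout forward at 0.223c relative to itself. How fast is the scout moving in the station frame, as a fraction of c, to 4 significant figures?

Compose boost 2: (0.223 + 0.738)/(1 + 0.223×0.738) = 0.9610/1.16457 = 0.8252

u ≈ 0.8252c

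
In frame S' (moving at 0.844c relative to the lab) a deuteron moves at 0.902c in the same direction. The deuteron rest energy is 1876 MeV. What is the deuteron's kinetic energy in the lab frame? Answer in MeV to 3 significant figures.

K ≈ 12400 MeV

u_lab = (0.902 + 0.844)/(1 + 0.902×0.844) = 0.991320
γ = 1/√(1 − 0.991320²) = 7.6062
K = (γ − 1)m₀c² = (7.6062 − 1) × 1876 = 6.6062 × 1876 = 12400 MeV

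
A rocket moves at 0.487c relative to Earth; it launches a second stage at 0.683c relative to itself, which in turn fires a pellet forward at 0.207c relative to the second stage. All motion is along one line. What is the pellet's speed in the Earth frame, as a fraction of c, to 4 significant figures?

u ≈ 0.9181c

Compose boost 2: (0.683 + 0.487)/(1 + 0.683×0.487) = 1.170/1.33262 = 0.877969
Compose boost 3: (0.207 + 0.877969)/(1 + 0.207×0.877969) = 1.08497/1.18174 = 0.9181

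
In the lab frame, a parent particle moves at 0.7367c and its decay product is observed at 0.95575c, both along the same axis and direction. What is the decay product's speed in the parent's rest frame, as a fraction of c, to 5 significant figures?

u' ≈ 0.74029c

Inverse velocity addition: u' = (u − v)/(1 − uv/c²)
= (0.95575 − 0.7367)/(1 − 0.95575×0.7367) = 0.21905/0.2958990 = 0.74029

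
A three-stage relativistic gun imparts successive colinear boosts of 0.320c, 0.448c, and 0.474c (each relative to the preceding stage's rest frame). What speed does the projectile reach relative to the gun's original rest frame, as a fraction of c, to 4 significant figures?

Compose boost 2: (0.448 + 0.320)/(1 + 0.448×0.320) = 0.7680/1.14336 = 0.671704
Compose boost 3: (0.474 + 0.671704)/(1 + 0.474×0.671704) = 1.14570/1.31839 = 0.8690

u ≈ 0.8690c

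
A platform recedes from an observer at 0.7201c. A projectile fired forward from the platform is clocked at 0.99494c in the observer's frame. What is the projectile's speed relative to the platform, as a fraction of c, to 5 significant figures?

Inverse velocity addition: u' = (u − v)/(1 − uv/c²)
= (0.99494 − 0.7201)/(1 − 0.99494×0.7201) = 0.27484/0.2835437 = 0.96930

u' ≈ 0.96930c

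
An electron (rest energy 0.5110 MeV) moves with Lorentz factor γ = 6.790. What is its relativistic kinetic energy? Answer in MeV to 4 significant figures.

γ = 6.790 (given)
K = (γ − 1)m₀c² = (6.790 − 1) × 0.5110 MeV = 5.79000 × 0.5110 MeV = 2.959 MeV

K ≈ 2.959 MeV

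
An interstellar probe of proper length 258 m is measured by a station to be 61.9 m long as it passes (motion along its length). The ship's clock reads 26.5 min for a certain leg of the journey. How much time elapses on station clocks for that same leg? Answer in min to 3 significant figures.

Length contraction ⇒ γ = L₀/L = 258/61.9 = 4.1680
Time dilation: Δt = γτ₀ = 4.1680 × 26.5 min = 110 min

Δt ≈ 110 min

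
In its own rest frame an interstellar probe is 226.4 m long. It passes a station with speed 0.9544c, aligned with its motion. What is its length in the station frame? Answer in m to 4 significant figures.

γ = 1/√(1 − 0.9544²) = 3.34974
Length contraction: L = L₀/γ = 226.4/3.34974 = 67.59 m

L ≈ 67.59 m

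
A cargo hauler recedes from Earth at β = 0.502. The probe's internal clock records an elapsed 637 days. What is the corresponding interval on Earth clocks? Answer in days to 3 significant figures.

γ = 1/√(1 − 0.502²) = 1.1562
Time dilation: Δt = γτ₀ = 1.1562 × 637 days = 737 days

Δt ≈ 737 days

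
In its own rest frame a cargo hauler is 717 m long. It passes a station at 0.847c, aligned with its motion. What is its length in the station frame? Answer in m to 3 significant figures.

L ≈ 381 m

γ = 1/√(1 − 0.847²) = 1.8811
Length contraction: L = L₀/γ = 717/1.8811 = 381 m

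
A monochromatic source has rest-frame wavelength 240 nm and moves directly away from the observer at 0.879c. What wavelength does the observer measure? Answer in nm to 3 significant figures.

Relativistic Doppler: λ_obs = λ_src √((1+β)/(1−β))
= 240 × √(1.8790/0.12100) = 240 × 3.9407 = 946 nm

λ_obs ≈ 946 nm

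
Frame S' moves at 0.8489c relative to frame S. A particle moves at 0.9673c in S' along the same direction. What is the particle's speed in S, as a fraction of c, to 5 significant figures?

Relativistic velocity addition: u = (u' + v)/(1 + u'v/c²)
= (0.9673 + 0.8489)/(1 + 0.9673×0.8489) = 1.8162/1.821141 = 0.99729

u ≈ 0.99729c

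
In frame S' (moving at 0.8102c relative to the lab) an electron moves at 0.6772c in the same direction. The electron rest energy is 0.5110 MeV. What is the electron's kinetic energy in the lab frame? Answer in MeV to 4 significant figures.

K ≈ 1.324 MeV

u_lab = (0.6772 + 0.8102)/(1 + 0.6772×0.8102) = 0.9604386
γ = 1/√(1 − 0.9604386²) = 3.59077
K = (γ − 1)m₀c² = (3.59077 − 1) × 0.5110 = 2.59077 × 0.5110 = 1.324 MeV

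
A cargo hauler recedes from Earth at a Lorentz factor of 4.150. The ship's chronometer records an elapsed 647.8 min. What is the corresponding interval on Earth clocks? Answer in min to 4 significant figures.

Δt ≈ 2688 min

γ = 4.150 (given)
Time dilation: Δt = γτ₀ = 4.150 × 647.8 min = 2688 min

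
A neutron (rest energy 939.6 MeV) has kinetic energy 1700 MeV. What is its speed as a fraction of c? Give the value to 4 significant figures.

γ = 1 + K/(m₀c²) = 1 + 1700/939.6 = 2.80928
β = √(1 − 1/γ²) = 0.9345

β ≈ 0.9345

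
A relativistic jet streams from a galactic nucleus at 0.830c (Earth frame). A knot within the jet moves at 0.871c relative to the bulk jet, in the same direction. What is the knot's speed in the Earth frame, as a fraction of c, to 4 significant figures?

Relativistic velocity addition: u = (u' + v)/(1 + u'v/c²)
= (0.871 + 0.830)/(1 + 0.871×0.830) = 1.701/1.72293 = 0.9873

u ≈ 0.9873c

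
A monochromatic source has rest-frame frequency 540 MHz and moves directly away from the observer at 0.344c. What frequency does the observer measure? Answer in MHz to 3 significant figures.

Relativistic Doppler: f_obs = f_src √((1−β)/(1+β))
= 540 × √(0.65600/1.3440) = 540 × 0.69864 = 377 MHz

f_obs ≈ 377 MHz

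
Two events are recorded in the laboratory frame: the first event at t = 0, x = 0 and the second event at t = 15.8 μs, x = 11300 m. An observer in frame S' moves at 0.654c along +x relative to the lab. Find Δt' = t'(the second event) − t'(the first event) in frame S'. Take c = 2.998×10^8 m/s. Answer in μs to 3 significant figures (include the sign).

Δt' ≈ -11.7 μs

γ = 1/√(1 − 0.654²) = 1.3219
Δt' = γ(Δt − vΔx/c²) = 1.3219 × (15.8 μs − 0.654×11300 m / (2.998×10^8 m/s))
= 1.3219 × (-8.8504 μs) = -11.7 μs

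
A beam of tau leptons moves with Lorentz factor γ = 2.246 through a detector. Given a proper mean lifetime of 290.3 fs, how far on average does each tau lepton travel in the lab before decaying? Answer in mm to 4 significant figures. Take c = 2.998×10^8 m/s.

d ≈ 0.1750 mm

β = √(1 − 1/γ²) = √(1 − 1/2.246²) = 0.895413
Dilated lifetime: Δt = γτ₀ = 2.246 × 290.3 fs = 652.014 fs
d = vΔt = 0.895413c × 652.014 fs = 2.68445×10^8 m/s × 6.52014×10^-13 s = 0.1750 mm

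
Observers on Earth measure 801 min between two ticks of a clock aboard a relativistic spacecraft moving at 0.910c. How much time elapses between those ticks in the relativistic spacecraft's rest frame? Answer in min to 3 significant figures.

τ₀ ≈ 332 min

γ = 1/√(1 − 0.910²) = 2.4119
Proper time: τ₀ = Δt/γ = 801/2.4119 = 332 min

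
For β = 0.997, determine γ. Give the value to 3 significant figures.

γ ≈ 12.9

γ = 1/√(1 − β²) = 1/√(1 − 0.997²) = 1/√(0.0059910) = 12.9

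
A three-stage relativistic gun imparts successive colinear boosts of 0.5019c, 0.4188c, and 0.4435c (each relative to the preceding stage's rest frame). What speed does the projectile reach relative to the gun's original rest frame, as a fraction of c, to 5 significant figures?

u ≈ 0.90046c

Compose boost 2: (0.4188 + 0.5019)/(1 + 0.4188×0.5019) = 0.92070/1.210196 = 0.7607860
Compose boost 3: (0.4435 + 0.7607860)/(1 + 0.4435×0.7607860) = 1.204286/1.337409 = 0.90046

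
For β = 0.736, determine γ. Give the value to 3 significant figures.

γ ≈ 1.48

γ = 1/√(1 − β²) = 1/√(1 − 0.736²) = 1/√(0.45830) = 1.48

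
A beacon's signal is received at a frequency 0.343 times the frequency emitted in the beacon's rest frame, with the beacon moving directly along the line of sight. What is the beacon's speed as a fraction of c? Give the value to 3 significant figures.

β ≈ 0.789

f_obs/f_src = √((1−β)/(1+β)) = 0.343  ⇒  (1−β)/(1+β) = 0.11765
β = |1 − D²|/(1 + D²) = |1 − 0.11765|/(1 + 0.11765) = 0.789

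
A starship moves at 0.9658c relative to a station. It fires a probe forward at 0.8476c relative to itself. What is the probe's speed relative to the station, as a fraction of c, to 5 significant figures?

u ≈ 0.99713c

Relativistic velocity addition: u = (u' + v)/(1 + u'v/c²)
= (0.8476 + 0.9658)/(1 + 0.8476×0.9658) = 1.8134/1.818612 = 0.99713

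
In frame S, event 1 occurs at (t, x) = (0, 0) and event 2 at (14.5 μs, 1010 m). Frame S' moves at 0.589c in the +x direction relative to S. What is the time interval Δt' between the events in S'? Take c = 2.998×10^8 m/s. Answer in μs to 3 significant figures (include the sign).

γ = 1/√(1 − 0.589²) = 1.2374
Δt' = γ(Δt − vΔx/c²) = 1.2374 × (14.5 μs − 0.589×1010 m / (2.998×10^8 m/s))
= 1.2374 × (12.516 μs) = 15.5 μs

Δt' ≈ 15.5 μs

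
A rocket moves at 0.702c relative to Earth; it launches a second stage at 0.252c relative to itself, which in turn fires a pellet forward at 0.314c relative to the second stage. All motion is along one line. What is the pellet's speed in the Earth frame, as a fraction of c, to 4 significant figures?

u ≈ 0.8964c

Compose boost 2: (0.252 + 0.702)/(1 + 0.252×0.702) = 0.9540/1.17690 = 0.810601
Compose boost 3: (0.314 + 0.810601)/(1 + 0.314×0.810601) = 1.12460/1.25453 = 0.8964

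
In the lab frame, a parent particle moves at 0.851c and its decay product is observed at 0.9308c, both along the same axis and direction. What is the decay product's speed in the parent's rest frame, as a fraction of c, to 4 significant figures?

u' ≈ 0.3839c

Inverse velocity addition: u' = (u − v)/(1 − uv/c²)
= (0.9308 − 0.851)/(1 − 0.9308×0.851) = 0.07980/0.207889 = 0.3839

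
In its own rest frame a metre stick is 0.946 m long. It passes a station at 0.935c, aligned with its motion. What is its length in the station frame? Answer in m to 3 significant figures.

γ = 1/√(1 − 0.935²) = 2.8197
Length contraction: L = L₀/γ = 0.946/2.8197 = 0.335 m

L ≈ 0.335 m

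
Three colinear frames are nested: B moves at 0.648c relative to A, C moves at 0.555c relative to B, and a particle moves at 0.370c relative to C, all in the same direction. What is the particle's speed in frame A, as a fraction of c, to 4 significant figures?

u ≈ 0.9453c

Compose boost 2: (0.555 + 0.648)/(1 + 0.555×0.648) = 1.203/1.35964 = 0.884793
Compose boost 3: (0.370 + 0.884793)/(1 + 0.370×0.884793) = 1.25479/1.32737 = 0.9453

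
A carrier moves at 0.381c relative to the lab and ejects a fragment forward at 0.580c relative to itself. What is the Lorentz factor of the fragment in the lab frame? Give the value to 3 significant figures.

γ ≈ 1.62

u_lab = (0.580 + 0.381)/(1 + 0.580×0.381) = 0.9610/1.22098 = 0.787073
γ = 1/√(1 − 0.787073²) = 1.62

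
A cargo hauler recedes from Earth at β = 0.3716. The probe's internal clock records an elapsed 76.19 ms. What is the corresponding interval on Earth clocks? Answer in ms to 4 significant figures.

Δt ≈ 82.07 ms

γ = 1/√(1 − 0.3716²) = 1.07713
Time dilation: Δt = γτ₀ = 1.07713 × 76.19 ms = 82.07 ms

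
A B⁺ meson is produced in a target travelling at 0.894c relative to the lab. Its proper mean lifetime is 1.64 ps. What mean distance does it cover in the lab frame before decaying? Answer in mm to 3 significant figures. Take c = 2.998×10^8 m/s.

d ≈ 0.981 mm

γ = 1/√(1 − 0.894²) = 2.2318
Dilated lifetime: Δt = γτ₀ = 2.2318 × 1.64 ps = 3.6602 ps
d = vΔt = 0.894c × 3.6602 ps = 2.6802×10^8 m/s × 3.6602×10^-12 s = 0.981 mm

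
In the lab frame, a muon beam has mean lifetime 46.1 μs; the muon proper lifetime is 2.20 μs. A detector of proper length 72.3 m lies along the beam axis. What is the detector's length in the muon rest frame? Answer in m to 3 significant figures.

Time dilation ⇒ γ = Δt/τ₀ = 46.1/2.20 = 20.955
Length contraction: L = L₀/γ = 72.3/20.955 = 3.45 m

L ≈ 3.45 m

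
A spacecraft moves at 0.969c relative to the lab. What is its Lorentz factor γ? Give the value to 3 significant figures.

γ ≈ 4.05

γ = 1/√(1 − β²) = 1/√(1 − 0.969²) = 1/√(0.061039) = 4.05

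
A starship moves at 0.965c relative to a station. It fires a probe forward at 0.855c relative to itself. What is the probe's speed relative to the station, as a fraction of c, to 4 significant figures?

Relativistic velocity addition: u = (u' + v)/(1 + u'v/c²)
= (0.855 + 0.965)/(1 + 0.855×0.965) = 1.820/1.82508 = 0.9972

u ≈ 0.9972c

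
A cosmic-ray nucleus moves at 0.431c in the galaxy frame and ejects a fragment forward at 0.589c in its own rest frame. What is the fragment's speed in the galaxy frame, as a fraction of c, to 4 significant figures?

Compose boost 2: (0.589 + 0.431)/(1 + 0.589×0.431) = 1.020/1.25386 = 0.8135

u ≈ 0.8135c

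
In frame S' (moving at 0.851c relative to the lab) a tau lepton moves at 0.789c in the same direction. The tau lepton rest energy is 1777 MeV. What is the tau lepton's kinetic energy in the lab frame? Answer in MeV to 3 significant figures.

u_lab = (0.789 + 0.851)/(1 + 0.789×0.851) = 0.981190
γ = 1/√(1 − 0.981190²) = 5.1802
K = (γ − 1)m₀c² = (5.1802 − 1) × 1777 = 4.1802 × 1777 = 7430 MeV

K ≈ 7430 MeV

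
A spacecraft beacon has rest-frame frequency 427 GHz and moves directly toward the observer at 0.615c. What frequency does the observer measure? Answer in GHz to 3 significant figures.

Relativistic Doppler: f_obs = f_src √((1+β)/(1−β))
= 427 × √(1.6150/0.38500) = 427 × 2.0481 = 875 GHz

f_obs ≈ 875 GHz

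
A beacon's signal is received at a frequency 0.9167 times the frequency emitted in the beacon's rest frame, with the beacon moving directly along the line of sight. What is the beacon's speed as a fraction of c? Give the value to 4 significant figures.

f_obs/f_src = √((1−β)/(1+β)) = 0.9167  ⇒  (1−β)/(1+β) = 0.840339
β = |1 − D²|/(1 + D²) = |1 − 0.840339|/(1 + 0.840339) = 0.08676

β ≈ 0.08676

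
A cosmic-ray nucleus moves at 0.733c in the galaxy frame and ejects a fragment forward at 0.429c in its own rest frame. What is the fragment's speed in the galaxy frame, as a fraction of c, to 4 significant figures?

u ≈ 0.8840c

Compose boost 2: (0.429 + 0.733)/(1 + 0.429×0.733) = 1.162/1.31446 = 0.8840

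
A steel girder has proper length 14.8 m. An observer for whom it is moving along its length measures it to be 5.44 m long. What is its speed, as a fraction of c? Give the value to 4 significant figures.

γ = L₀/L = 14.8/5.44 = 2.72059
β = √(1 − 1/γ²) = 0.9300

β ≈ 0.9300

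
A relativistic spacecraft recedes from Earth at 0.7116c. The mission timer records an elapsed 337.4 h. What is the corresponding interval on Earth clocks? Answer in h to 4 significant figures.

Δt ≈ 480.2 h

γ = 1/√(1 − 0.7116²) = 1.42332
Time dilation: Δt = γτ₀ = 1.42332 × 337.4 h = 480.2 h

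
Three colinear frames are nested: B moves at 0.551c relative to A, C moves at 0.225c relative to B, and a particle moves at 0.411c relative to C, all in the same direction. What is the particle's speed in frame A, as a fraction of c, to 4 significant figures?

Compose boost 2: (0.225 + 0.551)/(1 + 0.225×0.551) = 0.7760/1.12397 = 0.690407
Compose boost 3: (0.411 + 0.690407)/(1 + 0.411×0.690407) = 1.10141/1.28376 = 0.8580

u ≈ 0.8580c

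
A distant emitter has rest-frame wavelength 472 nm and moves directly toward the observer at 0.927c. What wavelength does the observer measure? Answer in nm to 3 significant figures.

Relativistic Doppler: λ_obs = λ_src √((1−β)/(1+β))
= 472 × √(0.073000/1.9270) = 472 × 0.19463 = 91.9 nm

λ_obs ≈ 91.9 nm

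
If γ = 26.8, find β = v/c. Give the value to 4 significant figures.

β = √(1 − 1/γ²) = √(1 − 1/26.8²) = √(0.998608) = 0.9993

β ≈ 0.9993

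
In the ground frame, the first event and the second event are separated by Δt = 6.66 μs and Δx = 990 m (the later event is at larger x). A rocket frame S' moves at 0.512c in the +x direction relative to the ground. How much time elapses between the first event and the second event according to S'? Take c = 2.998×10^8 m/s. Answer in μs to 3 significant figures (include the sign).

Δt' ≈ 5.79 μs

γ = 1/√(1 − 0.512²) = 1.1642
Δt' = γ(Δt − vΔx/c²) = 1.1642 × (6.66 μs − 0.512×990 m / (2.998×10^8 m/s))
= 1.1642 × (4.9693 μs) = 5.79 μs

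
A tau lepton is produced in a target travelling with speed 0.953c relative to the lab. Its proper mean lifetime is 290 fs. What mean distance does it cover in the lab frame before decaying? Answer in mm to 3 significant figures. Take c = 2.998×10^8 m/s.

γ = 1/√(1 − 0.953²) = 3.3007
Dilated lifetime: Δt = γτ₀ = 3.3007 × 290 fs = 957.19 fs
d = vΔt = 0.953c × 957.19 fs = 2.8571×10^8 m/s × 9.5719×10^-13 s = 0.273 mm

d ≈ 0.273 mm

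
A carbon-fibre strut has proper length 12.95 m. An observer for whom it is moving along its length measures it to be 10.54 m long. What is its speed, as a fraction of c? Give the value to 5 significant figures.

γ = L₀/L = 12.95/10.54 = 1.228653
β = √(1 − 1/γ²) = 0.58101

β ≈ 0.58101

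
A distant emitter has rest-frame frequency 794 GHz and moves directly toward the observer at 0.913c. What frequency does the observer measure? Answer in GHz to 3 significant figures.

Relativistic Doppler: f_obs = f_src √((1+β)/(1−β))
= 794 × √(1.9130/0.087000) = 794 × 4.6892 = 3720 GHz

f_obs ≈ 3720 GHz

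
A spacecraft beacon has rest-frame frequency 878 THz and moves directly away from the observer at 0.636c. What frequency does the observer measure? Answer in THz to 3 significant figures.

Relativistic Doppler: f_obs = f_src √((1−β)/(1+β))
= 878 × √(0.36400/1.6360) = 878 × 0.47169 = 414 THz

f_obs ≈ 414 THz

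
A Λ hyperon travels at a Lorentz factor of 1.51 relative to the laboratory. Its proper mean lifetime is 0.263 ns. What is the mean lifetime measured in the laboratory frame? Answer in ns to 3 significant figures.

γ = 1.51 (given)
Time dilation: Δt = γτ₀ = 1.51 × 0.263 ns = 0.397 ns

Δt ≈ 0.397 ns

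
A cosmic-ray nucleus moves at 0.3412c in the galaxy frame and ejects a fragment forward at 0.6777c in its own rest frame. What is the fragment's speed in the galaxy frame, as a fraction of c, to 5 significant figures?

Compose boost 2: (0.6777 + 0.3412)/(1 + 0.6777×0.3412) = 1.0189/1.231231 = 0.82755

u ≈ 0.82755c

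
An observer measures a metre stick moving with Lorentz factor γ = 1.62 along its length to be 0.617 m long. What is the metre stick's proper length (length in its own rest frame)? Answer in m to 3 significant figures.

L₀ ≈ 1.00 m

γ = 1.62 (given)
L₀ = γL = 1.62 × 0.617 = 1.00 m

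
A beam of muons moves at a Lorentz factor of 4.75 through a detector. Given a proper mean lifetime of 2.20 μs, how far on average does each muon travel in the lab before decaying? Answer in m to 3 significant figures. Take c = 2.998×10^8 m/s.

d ≈ 3060 m

β = √(1 − 1/γ²) = √(1 − 1/4.75²) = 0.97759
Dilated lifetime: Δt = γτ₀ = 4.75 × 2.20 μs = 10.450 μs
d = vΔt = 0.97759c × 10.450 μs = 2.9308×10^8 m/s × 1.0450×10^-5 s = 3060 m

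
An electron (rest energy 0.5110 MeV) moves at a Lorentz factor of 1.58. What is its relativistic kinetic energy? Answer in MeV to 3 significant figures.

K ≈ 0.296 MeV

γ = 1.58 (given)
K = (γ − 1)m₀c² = (1.58 − 1) × 0.5110 MeV = 0.58000 × 0.5110 MeV = 0.296 MeV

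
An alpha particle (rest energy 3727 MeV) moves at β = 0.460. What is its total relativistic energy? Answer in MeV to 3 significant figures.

E ≈ 4200 MeV

γ = 1/√(1 − 0.460²) = 1.1262
E = γm₀c² = 1.1262 × 3727 MeV = 4200 MeV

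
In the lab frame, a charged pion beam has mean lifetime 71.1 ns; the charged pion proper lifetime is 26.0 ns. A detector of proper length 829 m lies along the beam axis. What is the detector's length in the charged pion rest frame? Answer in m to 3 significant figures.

Time dilation ⇒ γ = Δt/τ₀ = 71.1/26.0 = 2.7346
Length contraction: L = L₀/γ = 829/2.7346 = 303 m

L ≈ 303 m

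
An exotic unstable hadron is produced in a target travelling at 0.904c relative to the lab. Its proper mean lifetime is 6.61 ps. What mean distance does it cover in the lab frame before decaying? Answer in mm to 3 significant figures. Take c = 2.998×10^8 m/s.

d ≈ 4.19 mm

γ = 1/√(1 − 0.904²) = 2.3390
Dilated lifetime: Δt = γτ₀ = 2.3390 × 6.61 ps = 15.461 ps
d = vΔt = 0.904c × 15.461 ps = 2.7102×10^8 m/s × 1.5461×10^-11 s = 4.19 mm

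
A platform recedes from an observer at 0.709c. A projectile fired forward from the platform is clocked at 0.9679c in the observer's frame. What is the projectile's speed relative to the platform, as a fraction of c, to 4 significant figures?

Inverse velocity addition: u' = (u − v)/(1 − uv/c²)
= (0.9679 − 0.709)/(1 − 0.9679×0.709) = 0.2589/0.313759 = 0.8252

u' ≈ 0.8252c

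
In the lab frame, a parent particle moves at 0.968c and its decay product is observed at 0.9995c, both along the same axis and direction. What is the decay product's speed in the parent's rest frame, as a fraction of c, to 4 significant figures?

u' ≈ 0.9697c

Inverse velocity addition: u' = (u − v)/(1 − uv/c²)
= (0.9995 − 0.968)/(1 − 0.9995×0.968) = 0.03150/0.0324840 = 0.9697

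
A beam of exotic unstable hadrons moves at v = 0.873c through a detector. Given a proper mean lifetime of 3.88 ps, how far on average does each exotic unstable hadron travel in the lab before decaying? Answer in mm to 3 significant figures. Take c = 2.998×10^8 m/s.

γ = 1/√(1 − 0.873²) = 2.0504
Dilated lifetime: Δt = γτ₀ = 2.0504 × 3.88 ps = 7.9554 ps
d = vΔt = 0.873c × 7.9554 ps = 2.6173×10^8 m/s × 7.9554×10^-12 s = 2.08 mm

d ≈ 2.08 mm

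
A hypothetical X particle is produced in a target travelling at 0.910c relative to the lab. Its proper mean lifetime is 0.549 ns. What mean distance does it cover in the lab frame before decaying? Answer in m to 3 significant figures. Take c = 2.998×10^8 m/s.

γ = 1/√(1 − 0.910²) = 2.4119
Dilated lifetime: Δt = γτ₀ = 2.4119 × 0.549 ns = 1.3241 ns
d = vΔt = 0.910c × 1.3241 ns = 2.7282×10^8 m/s × 1.3241×10^-9 s = 0.361 m

d ≈ 0.361 m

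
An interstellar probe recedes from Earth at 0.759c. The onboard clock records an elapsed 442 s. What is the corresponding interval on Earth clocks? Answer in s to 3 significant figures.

Δt ≈ 679 s

γ = 1/√(1 − 0.759²) = 1.5359
Time dilation: Δt = γτ₀ = 1.5359 × 442 s = 679 s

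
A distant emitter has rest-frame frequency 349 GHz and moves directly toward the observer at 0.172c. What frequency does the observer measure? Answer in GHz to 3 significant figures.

f_obs ≈ 415 GHz

Relativistic Doppler: f_obs = f_src √((1+β)/(1−β))
= 349 × √(1.1720/0.82800) = 349 × 1.1897 = 415 GHz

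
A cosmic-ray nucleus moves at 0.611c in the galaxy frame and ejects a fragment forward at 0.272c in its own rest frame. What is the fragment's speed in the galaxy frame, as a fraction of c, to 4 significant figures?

u ≈ 0.7572c

Compose boost 2: (0.272 + 0.611)/(1 + 0.272×0.611) = 0.8830/1.16619 = 0.7572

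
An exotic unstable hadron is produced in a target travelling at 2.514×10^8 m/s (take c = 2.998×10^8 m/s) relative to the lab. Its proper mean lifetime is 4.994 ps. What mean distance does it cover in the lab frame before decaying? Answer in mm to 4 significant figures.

d ≈ 2.304 mm

β = v/c = 2.514×10^8 / 2.998×10^8 = 0.838559
γ = 1/√(1 − 0.838559²) = 1.83550
Dilated lifetime: Δt = γτ₀ = 1.83550 × 4.994 ps = 9.16649 ps
d = vΔt = 0.838559c × 9.16649 ps = 2.51400×10^8 m/s × 9.16649×10^-12 s = 2.304 mm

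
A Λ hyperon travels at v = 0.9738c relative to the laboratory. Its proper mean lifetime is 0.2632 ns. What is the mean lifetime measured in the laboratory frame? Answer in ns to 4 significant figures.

γ = 1/√(1 − 0.9738²) = 4.39742
Time dilation: Δt = γτ₀ = 4.39742 × 0.2632 ns = 1.157 ns

Δt ≈ 1.157 ns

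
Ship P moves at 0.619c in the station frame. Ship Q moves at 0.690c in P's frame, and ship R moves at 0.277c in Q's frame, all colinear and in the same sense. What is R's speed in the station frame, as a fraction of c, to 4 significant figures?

u ≈ 0.9523c

Compose boost 2: (0.690 + 0.619)/(1 + 0.690×0.619) = 1.309/1.42711 = 0.917238
Compose boost 3: (0.277 + 0.917238)/(1 + 0.277×0.917238) = 1.19424/1.25408 = 0.9523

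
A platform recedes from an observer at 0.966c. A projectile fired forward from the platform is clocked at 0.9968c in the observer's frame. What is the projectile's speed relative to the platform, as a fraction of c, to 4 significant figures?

Inverse velocity addition: u' = (u − v)/(1 − uv/c²)
= (0.9968 − 0.966)/(1 − 0.9968×0.966) = 0.03080/0.0370912 = 0.8304

u' ≈ 0.8304c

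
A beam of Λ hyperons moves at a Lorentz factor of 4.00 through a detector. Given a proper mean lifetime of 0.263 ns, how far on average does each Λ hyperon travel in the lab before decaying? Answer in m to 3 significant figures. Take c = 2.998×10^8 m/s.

d ≈ 0.305 m

β = √(1 − 1/γ²) = √(1 − 1/4.00²) = 0.96825
Dilated lifetime: Δt = γτ₀ = 4.00 × 0.263 ns = 1.0520 ns
d = vΔt = 0.96825c × 1.0520 ns = 2.9028×10^8 m/s × 1.0520×10^-9 s = 0.305 m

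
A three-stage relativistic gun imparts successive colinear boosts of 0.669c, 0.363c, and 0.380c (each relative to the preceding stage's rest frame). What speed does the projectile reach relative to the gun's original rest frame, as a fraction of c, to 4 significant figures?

u ≈ 0.9200c

Compose boost 2: (0.363 + 0.669)/(1 + 0.363×0.669) = 1.032/1.24285 = 0.830352
Compose boost 3: (0.380 + 0.830352)/(1 + 0.380×0.830352) = 1.21035/1.31553 = 0.9200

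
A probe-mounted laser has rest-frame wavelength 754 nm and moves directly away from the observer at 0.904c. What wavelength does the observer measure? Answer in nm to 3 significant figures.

Relativistic Doppler: λ_obs = λ_src √((1+β)/(1−β))
= 754 × √(1.9040/0.096000) = 754 × 4.4535 = 3360 nm

λ_obs ≈ 3360 nm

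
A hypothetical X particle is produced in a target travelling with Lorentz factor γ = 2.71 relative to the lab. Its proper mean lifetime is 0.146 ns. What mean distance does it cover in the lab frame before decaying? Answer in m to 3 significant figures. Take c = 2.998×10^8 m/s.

d ≈ 0.110 m

β = √(1 − 1/γ²) = √(1 − 1/2.71²) = 0.92943
Dilated lifetime: Δt = γτ₀ = 2.71 × 0.146 ns = 0.39566 ns
d = vΔt = 0.92943c × 0.39566 ns = 2.7864×10^8 m/s × 3.9566×10^-10 s = 0.110 m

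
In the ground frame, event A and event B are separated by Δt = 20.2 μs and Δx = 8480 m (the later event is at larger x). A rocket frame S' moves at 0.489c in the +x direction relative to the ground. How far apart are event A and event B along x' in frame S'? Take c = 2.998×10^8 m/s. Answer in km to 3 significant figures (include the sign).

γ = 1/√(1 − 0.489²) = 1.1464
Δx' = γ(Δx − vΔt) = 1.1464 × (8480 m − 0.489×(2.998×10^8 m/s)×20.2×10^-6 s)
= 1.1464 × (5518.6 m) = 6.33 km

Δx' ≈ 6.33 km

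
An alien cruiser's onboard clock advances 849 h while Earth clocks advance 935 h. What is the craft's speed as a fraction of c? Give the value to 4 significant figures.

β ≈ 0.4189

γ = Δt/τ₀ = 935/849 = 1.10130
β = √(1 − 1/γ²) = √(1 − 1/1.10130²) = 0.4189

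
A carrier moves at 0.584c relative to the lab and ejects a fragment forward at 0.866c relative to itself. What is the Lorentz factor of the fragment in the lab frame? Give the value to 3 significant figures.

γ ≈ 3.71

u_lab = (0.866 + 0.584)/(1 + 0.866×0.584) = 1.450/1.50574 = 0.962979
γ = 1/√(1 − 0.962979²) = 3.71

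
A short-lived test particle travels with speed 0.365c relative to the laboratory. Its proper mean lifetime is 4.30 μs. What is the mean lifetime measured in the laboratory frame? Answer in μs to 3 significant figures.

Δt ≈ 4.62 μs

γ = 1/√(1 − 0.365²) = 1.0741
Time dilation: Δt = γτ₀ = 1.0741 × 4.30 μs = 4.62 μs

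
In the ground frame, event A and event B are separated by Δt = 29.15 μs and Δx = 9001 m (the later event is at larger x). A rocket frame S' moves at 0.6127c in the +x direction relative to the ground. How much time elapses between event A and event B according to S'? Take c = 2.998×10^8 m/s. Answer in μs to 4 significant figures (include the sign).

Δt' ≈ 13.61 μs

γ = 1/√(1 − 0.6127²) = 1.26532
Δt' = γ(Δt − vΔx/c²) = 1.26532 × (29.15 μs − 0.6127×9001 m / (2.998×10^8 m/s))
= 1.26532 × (10.7547 μs) = 13.61 μs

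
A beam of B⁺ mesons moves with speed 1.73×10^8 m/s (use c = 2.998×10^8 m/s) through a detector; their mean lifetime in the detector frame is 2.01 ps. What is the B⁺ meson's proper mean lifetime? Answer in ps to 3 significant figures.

β = v/c = 1.73×10^8 / 2.998×10^8 = 0.57705
γ = 1/√(1 − 0.57705²) = 1.2244
Proper time: τ₀ = Δt/γ = 2.01/1.2244 = 1.64 ps

τ₀ ≈ 1.64 ps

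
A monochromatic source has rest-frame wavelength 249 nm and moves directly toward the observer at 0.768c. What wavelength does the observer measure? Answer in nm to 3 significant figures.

λ_obs ≈ 90.2 nm

Relativistic Doppler: λ_obs = λ_src √((1−β)/(1+β))
= 249 × √(0.23200/1.7680) = 249 × 0.36225 = 90.2 nm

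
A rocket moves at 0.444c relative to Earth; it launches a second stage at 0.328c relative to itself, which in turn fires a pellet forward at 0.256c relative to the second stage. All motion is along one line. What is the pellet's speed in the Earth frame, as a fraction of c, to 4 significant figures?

u ≈ 0.7931c

Compose boost 2: (0.328 + 0.444)/(1 + 0.328×0.444) = 0.7720/1.14563 = 0.673864
Compose boost 3: (0.256 + 0.673864)/(1 + 0.256×0.673864) = 0.929864/1.17251 = 0.7931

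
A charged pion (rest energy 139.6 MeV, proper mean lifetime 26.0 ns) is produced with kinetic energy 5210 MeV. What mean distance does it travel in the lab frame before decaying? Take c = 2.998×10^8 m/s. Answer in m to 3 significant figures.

γ = 1 + K/(m₀c²) = 1 + 5210/139.6 = 38.321
β = √(1 − 1/γ²) = 0.99966
Dilated lifetime: γτ₀ = 38.321 × 26.0 ns = 996.34 ns
d = βc·γτ₀ = 0.99966 × (2.998×10^8 m/s) × 9.9634×10^-7 s = 299 m

d ≈ 299 m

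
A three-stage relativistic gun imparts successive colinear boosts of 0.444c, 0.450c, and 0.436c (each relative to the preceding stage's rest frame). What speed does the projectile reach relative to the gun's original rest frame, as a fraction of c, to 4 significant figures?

Compose boost 2: (0.450 + 0.444)/(1 + 0.450×0.444) = 0.8940/1.19980 = 0.745124
Compose boost 3: (0.436 + 0.745124)/(1 + 0.436×0.745124) = 1.18112/1.32487 = 0.8915

u ≈ 0.8915c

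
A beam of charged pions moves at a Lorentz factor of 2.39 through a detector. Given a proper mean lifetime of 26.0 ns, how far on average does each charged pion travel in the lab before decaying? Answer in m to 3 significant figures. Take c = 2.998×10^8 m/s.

β = √(1 − 1/γ²) = √(1 − 1/2.39²) = 0.90826
Dilated lifetime: Δt = γτ₀ = 2.39 × 26.0 ns = 62.140 ns
d = vΔt = 0.90826c × 62.140 ns = 2.7230×10^8 m/s × 6.2140×10^-8 s = 16.9 m

d ≈ 16.9 m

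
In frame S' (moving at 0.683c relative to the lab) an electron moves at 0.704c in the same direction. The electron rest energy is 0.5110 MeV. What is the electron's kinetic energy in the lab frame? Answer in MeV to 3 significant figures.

u_lab = (0.704 + 0.683)/(1 + 0.704×0.683) = 0.936636
γ = 1/√(1 − 0.936636²) = 2.8547
K = (γ − 1)m₀c² = (2.8547 − 1) × 0.5110 = 1.8547 × 0.5110 = 0.948 MeV

K ≈ 0.948 MeV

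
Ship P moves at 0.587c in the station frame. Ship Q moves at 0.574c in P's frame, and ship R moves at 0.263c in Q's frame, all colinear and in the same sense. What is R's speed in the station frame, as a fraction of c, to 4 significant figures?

u ≈ 0.9210c

Compose boost 2: (0.574 + 0.587)/(1 + 0.574×0.587) = 1.161/1.33694 = 0.868402
Compose boost 3: (0.263 + 0.868402)/(1 + 0.263×0.868402) = 1.13140/1.22839 = 0.9210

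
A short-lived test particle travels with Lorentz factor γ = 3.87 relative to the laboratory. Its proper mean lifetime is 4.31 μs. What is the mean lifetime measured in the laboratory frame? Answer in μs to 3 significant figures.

Δt ≈ 16.7 μs

γ = 3.87 (given)
Time dilation: Δt = γτ₀ = 3.87 × 4.31 μs = 16.7 μs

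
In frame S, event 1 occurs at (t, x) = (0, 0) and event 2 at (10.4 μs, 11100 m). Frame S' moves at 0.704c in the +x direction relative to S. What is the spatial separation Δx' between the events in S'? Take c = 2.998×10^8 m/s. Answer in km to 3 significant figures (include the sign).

γ = 1/√(1 − 0.704²) = 1.4081
Δx' = γ(Δx − vΔt) = 1.4081 × (11100 m − 0.704×(2.998×10^8 m/s)×10.4×10^-6 s)
= 1.4081 × (8905.0 m) = 12.5 km

Δx' ≈ 12.5 km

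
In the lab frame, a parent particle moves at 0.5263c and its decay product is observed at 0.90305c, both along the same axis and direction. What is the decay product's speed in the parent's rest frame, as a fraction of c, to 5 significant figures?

u' ≈ 0.71800c

Inverse velocity addition: u' = (u − v)/(1 − uv/c²)
= (0.90305 − 0.5263)/(1 − 0.90305×0.5263) = 0.37675/0.5247248 = 0.71800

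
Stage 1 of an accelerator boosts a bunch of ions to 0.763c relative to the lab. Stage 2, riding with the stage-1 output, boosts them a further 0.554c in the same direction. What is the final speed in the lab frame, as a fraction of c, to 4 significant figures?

Compose boost 2: (0.554 + 0.763)/(1 + 0.554×0.763) = 1.317/1.42270 = 0.9257

u ≈ 0.9257c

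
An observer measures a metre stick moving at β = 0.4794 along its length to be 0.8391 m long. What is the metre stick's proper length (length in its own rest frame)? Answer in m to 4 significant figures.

γ = 1/√(1 − 0.4794²) = 1.13948
L₀ = γL = 1.13948 × 0.8391 = 0.9561 m

L₀ ≈ 0.9561 m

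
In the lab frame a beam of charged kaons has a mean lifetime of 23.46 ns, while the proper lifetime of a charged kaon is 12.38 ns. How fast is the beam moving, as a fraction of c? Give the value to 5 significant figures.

γ = Δt/τ₀ = 23.46/12.38 = 1.894992
β = √(1 − 1/γ²) = √(1 − 1/1.894992²) = 0.84943

β ≈ 0.84943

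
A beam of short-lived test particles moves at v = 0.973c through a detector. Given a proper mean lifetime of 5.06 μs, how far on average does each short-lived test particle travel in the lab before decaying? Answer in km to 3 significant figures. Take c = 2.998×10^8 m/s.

d ≈ 6.40 km

γ = 1/√(1 − 0.973²) = 4.3327
Dilated lifetime: Δt = γτ₀ = 4.3327 × 5.06 μs = 21.923 μs
d = vΔt = 0.973c × 21.923 μs = 2.9171×10^8 m/s × 2.1923×10^-5 s = 6.40 km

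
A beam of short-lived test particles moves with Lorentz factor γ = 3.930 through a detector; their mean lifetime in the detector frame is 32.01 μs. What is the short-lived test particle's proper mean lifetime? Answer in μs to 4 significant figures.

τ₀ ≈ 8.145 μs

γ = 3.930 (given)
Proper time: τ₀ = Δt/γ = 32.01/3.930 = 8.145 μs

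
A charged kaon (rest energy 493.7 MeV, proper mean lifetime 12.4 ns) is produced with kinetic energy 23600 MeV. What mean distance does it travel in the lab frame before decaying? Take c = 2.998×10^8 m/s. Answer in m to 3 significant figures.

γ = 1 + K/(m₀c²) = 1 + 23600/493.7 = 48.802
β = √(1 − 1/γ²) = 0.99979
Dilated lifetime: γτ₀ = 48.802 × 12.4 ns = 605.15 ns
d = βc·γτ₀ = 0.99979 × (2.998×10^8 m/s) × 6.0515×10^-7 s = 181 m

d ≈ 181 m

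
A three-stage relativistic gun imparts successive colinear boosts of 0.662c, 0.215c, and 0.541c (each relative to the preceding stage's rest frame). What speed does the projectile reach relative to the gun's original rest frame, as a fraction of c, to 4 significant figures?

Compose boost 2: (0.215 + 0.662)/(1 + 0.215×0.662) = 0.8770/1.14233 = 0.767729
Compose boost 3: (0.541 + 0.767729)/(1 + 0.541×0.767729) = 1.30873/1.41534 = 0.9247

u ≈ 0.9247c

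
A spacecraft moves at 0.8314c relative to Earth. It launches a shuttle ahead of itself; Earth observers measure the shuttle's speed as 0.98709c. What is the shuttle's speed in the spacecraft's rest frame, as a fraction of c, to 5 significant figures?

Inverse velocity addition: u' = (u − v)/(1 − uv/c²)
= (0.98709 − 0.8314)/(1 − 0.98709×0.8314) = 0.15569/0.1793334 = 0.86816

u' ≈ 0.86816c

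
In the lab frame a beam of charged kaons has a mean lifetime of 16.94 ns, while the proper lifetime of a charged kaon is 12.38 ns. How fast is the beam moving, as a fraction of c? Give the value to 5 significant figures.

γ = Δt/τ₀ = 16.94/12.38 = 1.368336
β = √(1 − 1/γ²) = √(1 − 1/1.368336²) = 0.68258

β ≈ 0.68258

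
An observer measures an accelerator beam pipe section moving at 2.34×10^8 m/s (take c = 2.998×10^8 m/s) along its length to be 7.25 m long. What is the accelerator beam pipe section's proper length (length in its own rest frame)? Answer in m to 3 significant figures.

L₀ ≈ 11.6 m

β = v/c = 2.34×10^8 / 2.998×10^8 = 0.78052
γ = 1/√(1 − 0.78052²) = 1.5997
L₀ = γL = 1.5997 × 7.25 = 11.6 m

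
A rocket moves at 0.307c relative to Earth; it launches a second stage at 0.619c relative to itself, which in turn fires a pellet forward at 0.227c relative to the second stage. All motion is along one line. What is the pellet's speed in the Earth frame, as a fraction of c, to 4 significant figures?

Compose boost 2: (0.619 + 0.307)/(1 + 0.619×0.307) = 0.9260/1.19003 = 0.778130
Compose boost 3: (0.227 + 0.778130)/(1 + 0.227×0.778130) = 1.00513/1.17664 = 0.8542

u ≈ 0.8542c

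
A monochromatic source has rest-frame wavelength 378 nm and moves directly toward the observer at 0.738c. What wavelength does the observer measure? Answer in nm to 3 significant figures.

Relativistic Doppler: λ_obs = λ_src √((1−β)/(1+β))
= 378 × √(0.26200/1.7380) = 378 × 0.38826 = 147 nm

λ_obs ≈ 147 nm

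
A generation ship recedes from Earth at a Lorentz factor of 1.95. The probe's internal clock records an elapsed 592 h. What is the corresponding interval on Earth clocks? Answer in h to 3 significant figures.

γ = 1.95 (given)
Time dilation: Δt = γτ₀ = 1.95 × 592 h = 1150 h

Δt ≈ 1150 h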